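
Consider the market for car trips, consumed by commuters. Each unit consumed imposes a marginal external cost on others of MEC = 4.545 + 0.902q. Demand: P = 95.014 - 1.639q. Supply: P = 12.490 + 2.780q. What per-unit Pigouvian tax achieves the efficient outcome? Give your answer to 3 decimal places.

Social marginal benefit = demand − MEC = 90.469 - 2.541q.
Set SMB = MC: 90.469 - 2.541q = 12.490 + 2.780q → q* = 14.6550.
The Pigouvian tax equals MEC at q*: 4.545 + 0.902×14.6550 = 17.7638.

tax = 17.764 per unit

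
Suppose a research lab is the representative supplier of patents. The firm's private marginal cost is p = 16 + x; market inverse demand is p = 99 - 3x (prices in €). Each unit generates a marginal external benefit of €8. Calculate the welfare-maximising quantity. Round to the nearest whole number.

Social marginal cost = private MC − MEB = 8 + x.
Set SMC = demand: 8 + x = 99 - 3x → x* = 22.7500.

x* = 23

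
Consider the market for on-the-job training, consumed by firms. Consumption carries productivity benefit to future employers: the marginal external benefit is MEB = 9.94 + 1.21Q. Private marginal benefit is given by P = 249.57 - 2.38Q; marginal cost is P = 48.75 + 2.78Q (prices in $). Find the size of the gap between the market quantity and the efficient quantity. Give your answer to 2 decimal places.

14.44 units

Market equilibrium (private): 48.75 + 2.78Q = 249.57 - 2.38Q → Q_m = 38.9186.
Social marginal benefit = demand + MEB = 259.51 - 1.17Q.
Set SMB = MC: 259.51 - 1.17Q = 48.75 + 2.78Q → Q* = 53.3570.
Gap = |38.9186 − 53.3570| = 14.4384.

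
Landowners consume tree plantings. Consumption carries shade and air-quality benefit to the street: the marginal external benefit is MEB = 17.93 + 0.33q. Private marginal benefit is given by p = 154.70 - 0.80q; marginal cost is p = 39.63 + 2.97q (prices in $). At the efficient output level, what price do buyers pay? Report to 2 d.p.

Social marginal benefit = demand + MEB = 172.63 - 0.47q.
Set SMB = MC: 172.63 - 0.47q = 39.63 + 2.97q → q* = 38.6628.
Consumer price on the demand curve at q*: 154.70 − 0.80×38.6628 = 123.7698.

P = $123.77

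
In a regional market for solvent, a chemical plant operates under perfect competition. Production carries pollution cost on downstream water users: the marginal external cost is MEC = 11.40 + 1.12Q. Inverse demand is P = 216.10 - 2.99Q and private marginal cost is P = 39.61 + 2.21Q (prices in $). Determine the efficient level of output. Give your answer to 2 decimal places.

Q* = 26.12

Social marginal cost = private MC + MEC = 51.01 + 3.33Q.
Set SMC = demand: 51.01 + 3.33Q = 216.10 - 2.99Q → Q* = 26.1218.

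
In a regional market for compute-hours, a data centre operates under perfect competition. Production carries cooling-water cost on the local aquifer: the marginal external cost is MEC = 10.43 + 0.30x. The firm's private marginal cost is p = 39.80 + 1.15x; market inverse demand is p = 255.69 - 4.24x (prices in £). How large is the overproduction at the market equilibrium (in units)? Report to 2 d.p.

Market equilibrium (private): 39.80 + 1.15x = 255.69 - 4.24x → x_m = 40.0538.
Social marginal cost = private MC + MEC = 50.23 + 1.45x.
Set SMC = demand: 50.23 + 1.45x = 255.69 - 4.24x → x* = 36.1090.
Gap = |40.0538 − 36.1090| = 3.9448.

3.94 units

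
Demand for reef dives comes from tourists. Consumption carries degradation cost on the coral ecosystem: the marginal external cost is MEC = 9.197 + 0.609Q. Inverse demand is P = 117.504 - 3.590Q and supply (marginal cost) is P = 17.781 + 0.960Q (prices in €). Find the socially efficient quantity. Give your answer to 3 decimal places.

Q* = 17.547

Social marginal benefit = demand − MEC = 108.307 - 4.199Q.
Set SMB = MC: 108.307 - 4.199Q = 17.781 + 0.960Q → Q* = 17.5472.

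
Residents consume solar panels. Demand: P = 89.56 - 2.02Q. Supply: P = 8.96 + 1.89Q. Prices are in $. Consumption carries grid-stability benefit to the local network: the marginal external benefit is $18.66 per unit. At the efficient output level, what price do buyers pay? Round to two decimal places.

Social marginal benefit = demand + MEB = 108.22 - 2.02Q.
Set SMB = MC: 108.22 - 2.02Q = 8.96 + 1.89Q → Q* = 25.3862.
Consumer price on the demand curve at Q*: 89.56 − 2.02×25.3862 = 38.2799.

P = $38.28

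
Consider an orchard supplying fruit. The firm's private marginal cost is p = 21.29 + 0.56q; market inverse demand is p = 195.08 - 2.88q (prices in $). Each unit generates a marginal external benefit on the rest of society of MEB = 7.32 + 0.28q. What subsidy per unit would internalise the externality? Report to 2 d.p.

subsidy = $23.37 per unit

Social marginal cost = private MC − MEB = 13.97 + 0.28q.
Set SMC = demand: 13.97 + 0.28q = 195.08 - 2.88q → q* = 57.3133.
The Pigouvian subsidy equals MEB at q*: 7.32 + 0.28×57.3133 = 23.3677.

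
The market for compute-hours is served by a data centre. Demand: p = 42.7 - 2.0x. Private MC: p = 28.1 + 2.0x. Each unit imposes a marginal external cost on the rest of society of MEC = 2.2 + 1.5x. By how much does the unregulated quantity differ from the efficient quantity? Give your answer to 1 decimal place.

Market equilibrium (private): 28.1 + 2.0x = 42.7 - 2.0x → x_m = 3.6500.
Social marginal cost = private MC + MEC = 30.3 + 3.5x.
Set SMC = demand: 30.3 + 3.5x = 42.7 - 2.0x → x* = 2.2545.
Gap = |3.6500 − 2.2545| = 1.3955.

1.4 units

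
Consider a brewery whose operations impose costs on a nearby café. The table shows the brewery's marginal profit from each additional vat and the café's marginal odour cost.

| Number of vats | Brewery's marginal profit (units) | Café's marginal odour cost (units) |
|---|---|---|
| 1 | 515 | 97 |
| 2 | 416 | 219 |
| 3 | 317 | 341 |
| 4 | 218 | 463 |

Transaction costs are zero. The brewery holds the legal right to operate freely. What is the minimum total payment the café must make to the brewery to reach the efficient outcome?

535

Left alone the brewery would choose level 4 (marginal profit stays positive).
Efficient level: k* = 2 (marginal profit ≥ marginal odour cost through 2).
The café must at least cover the brewery's forgone profit from cutting 4→2: 317 + 218 = 535.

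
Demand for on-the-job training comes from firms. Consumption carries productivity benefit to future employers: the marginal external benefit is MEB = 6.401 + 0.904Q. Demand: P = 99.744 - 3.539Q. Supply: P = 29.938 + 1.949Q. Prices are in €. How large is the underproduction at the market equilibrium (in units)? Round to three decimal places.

3.905 units

Market equilibrium (private): 29.938 + 1.949Q = 99.744 - 3.539Q → Q_m = 12.7198.
Social marginal benefit = demand + MEB = 106.145 - 2.635Q.
Set SMB = MC: 106.145 - 2.635Q = 29.938 + 1.949Q → Q* = 16.6246.
Gap = |12.7198 − 16.6246| = 3.9048.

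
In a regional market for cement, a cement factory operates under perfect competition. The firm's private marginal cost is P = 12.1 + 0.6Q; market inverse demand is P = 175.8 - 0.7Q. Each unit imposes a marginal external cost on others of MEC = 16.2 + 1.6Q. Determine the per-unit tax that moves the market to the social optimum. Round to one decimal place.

tax = 97.6 per unit

Social marginal cost = private MC + MEC = 28.3 + 2.2Q.
Set SMC = demand: 28.3 + 2.2Q = 175.8 - 0.7Q → Q* = 50.8621.
The Pigouvian tax equals MEC at Q*: 16.2 + 1.6×50.8621 = 97.5794.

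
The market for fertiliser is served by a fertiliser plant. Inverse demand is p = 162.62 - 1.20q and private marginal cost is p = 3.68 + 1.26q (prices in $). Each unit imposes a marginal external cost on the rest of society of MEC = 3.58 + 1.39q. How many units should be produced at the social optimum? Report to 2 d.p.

q* = 40.35

Social marginal cost = private MC + MEC = 7.26 + 2.65q.
Set SMC = demand: 7.26 + 2.65q = 162.62 - 1.20q → q* = 40.3532.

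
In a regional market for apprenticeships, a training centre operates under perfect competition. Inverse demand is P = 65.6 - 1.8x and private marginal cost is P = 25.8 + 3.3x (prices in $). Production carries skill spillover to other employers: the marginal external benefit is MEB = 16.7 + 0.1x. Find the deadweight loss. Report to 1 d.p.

DWL = $30.6

Market equilibrium (private): 25.8 + 3.3x = 65.6 - 1.8x → x_m = 7.8039.
Social marginal cost = private MC − MEB = 9.1 + 3.2x.
Set SMC = demand: 9.1 + 3.2x = 65.6 - 1.8x → x* = 11.3000.
The welfare-loss triangle has base |x_m − x*| and height MEB(x_m) (the vertical gap between SMC and demand is zero at x* and MEB at x_m).
DWL = ½ × 3.4961 × 17.4804 = 30.5566.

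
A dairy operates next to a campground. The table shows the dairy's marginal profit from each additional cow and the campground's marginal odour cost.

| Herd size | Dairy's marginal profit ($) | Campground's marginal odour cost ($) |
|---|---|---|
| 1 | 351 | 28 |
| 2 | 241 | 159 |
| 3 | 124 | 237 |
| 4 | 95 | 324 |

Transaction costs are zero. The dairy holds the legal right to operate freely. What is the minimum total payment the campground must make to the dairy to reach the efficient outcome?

$219

Left alone the dairy would choose level 4 (marginal profit stays positive).
Efficient level: k* = 2 (marginal profit ≥ marginal odour cost through 2).
The campground must at least cover the dairy's forgone profit from cutting 4→2: 124 + 95 = 219.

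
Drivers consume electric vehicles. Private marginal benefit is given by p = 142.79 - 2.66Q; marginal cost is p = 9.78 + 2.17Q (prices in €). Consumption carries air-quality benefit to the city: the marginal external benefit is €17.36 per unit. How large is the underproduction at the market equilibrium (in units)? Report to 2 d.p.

Market equilibrium (private): 9.78 + 2.17Q = 142.79 - 2.66Q → Q_m = 27.5383.
Social marginal benefit = demand + MEB = 160.15 - 2.66Q.
Set SMB = MC: 160.15 - 2.66Q = 9.78 + 2.17Q → Q* = 31.1325.
Gap = |27.5383 − 31.1325| = 3.5942.

3.59 units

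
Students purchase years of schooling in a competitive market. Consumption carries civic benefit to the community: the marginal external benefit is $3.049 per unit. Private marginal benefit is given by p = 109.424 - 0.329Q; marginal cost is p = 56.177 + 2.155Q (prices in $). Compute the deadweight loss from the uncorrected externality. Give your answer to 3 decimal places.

Market equilibrium (private): 56.177 + 2.155Q = 109.424 - 0.329Q → Q_m = 21.4360.
Social marginal benefit = demand + MEB = 112.473 - 0.329Q.
Set SMB = MC: 112.473 - 0.329Q = 56.177 + 2.155Q → Q* = 22.6634.
Height of the DWL triangle at Q_m is SMB(Q_m) − MC(Q_m) = MEB(Q_m) = 3.0490.
DWL = ½ × 1.2274 × 3.0490 = 1.8712.

DWL = $1.871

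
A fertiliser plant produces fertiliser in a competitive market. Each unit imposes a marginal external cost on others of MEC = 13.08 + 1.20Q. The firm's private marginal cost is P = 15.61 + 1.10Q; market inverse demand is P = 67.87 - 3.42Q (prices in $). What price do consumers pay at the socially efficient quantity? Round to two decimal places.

Social marginal cost = private MC + MEC = 28.69 + 2.30Q.
Set SMC = demand: 28.69 + 2.30Q = 67.87 - 3.42Q → Q* = 6.8497.
Consumer price on the demand curve at Q*: 67.87 − 3.42×6.8497 = 44.4440.

P = $44.44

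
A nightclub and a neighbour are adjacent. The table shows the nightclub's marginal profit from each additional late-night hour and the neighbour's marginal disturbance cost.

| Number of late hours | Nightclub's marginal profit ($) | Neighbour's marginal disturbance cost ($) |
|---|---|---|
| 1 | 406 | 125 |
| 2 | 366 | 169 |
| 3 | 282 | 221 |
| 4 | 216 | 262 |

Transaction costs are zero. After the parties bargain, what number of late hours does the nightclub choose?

3

Bargaining reaches the level where marginal profit last exceeds marginal disturbance cost.
That holds through level 3 (282 ≥ 221) but not at 4 (216 < 262).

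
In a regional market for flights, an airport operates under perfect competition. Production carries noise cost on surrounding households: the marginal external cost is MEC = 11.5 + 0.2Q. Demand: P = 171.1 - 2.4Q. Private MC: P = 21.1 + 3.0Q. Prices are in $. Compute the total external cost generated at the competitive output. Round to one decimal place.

Market equilibrium (private): 21.1 + 3.0Q = 171.1 - 2.4Q → Q_m = 27.7778.
Total external cost = ∫₀^{Q_m} (11.5 + 0.2Q) dQ = 11.5×27.7778 + ½×0.2×27.7778² = 396.6053.

$396.6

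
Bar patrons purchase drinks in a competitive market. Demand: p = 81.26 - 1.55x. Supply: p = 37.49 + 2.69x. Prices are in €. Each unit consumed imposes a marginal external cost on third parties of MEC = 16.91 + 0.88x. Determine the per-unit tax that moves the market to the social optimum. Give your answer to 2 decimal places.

tax = €21.53 per unit

Social marginal benefit = demand − MEC = 64.35 - 2.43x.
Set SMB = MC: 64.35 - 2.43x = 37.49 + 2.69x → x* = 5.2461.
The Pigouvian tax equals MEC at x*: 16.91 + 0.88×5.2461 = 21.5266.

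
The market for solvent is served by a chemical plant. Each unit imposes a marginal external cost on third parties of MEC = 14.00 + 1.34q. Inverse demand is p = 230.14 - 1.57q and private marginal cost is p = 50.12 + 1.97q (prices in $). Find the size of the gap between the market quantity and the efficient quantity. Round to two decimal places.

16.83 units

Market equilibrium (private): 50.12 + 1.97q = 230.14 - 1.57q → q_m = 50.8531.
Social marginal cost = private MC + MEC = 64.12 + 3.31q.
Set SMC = demand: 64.12 + 3.31q = 230.14 - 1.57q → q* = 34.0205.
Gap = |50.8531 − 34.0205| = 16.8326.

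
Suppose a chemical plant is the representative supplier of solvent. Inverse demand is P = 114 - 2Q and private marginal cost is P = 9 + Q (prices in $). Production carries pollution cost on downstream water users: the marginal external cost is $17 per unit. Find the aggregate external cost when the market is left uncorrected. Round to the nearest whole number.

$595

Market equilibrium (private): 9 + Q = 114 - 2Q → Q_m = 35.0000.
Total external cost = MEC × Q_m = 17 × 35.0000 = 595.0000.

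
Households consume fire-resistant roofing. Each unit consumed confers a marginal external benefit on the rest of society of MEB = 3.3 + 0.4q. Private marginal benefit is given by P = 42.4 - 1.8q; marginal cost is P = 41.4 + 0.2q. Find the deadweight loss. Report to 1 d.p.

DWL = 3.8

Market equilibrium (private): 41.4 + 0.2q = 42.4 - 1.8q → q_m = 0.5000.
Social marginal benefit = demand + MEB = 45.7 - 1.4q.
Set SMB = MC: 45.7 - 1.4q = 41.4 + 0.2q → q* = 2.6875.
Between q* and q_m the wedge SMB − MC runs linearly from 0 to MEB(q_m), so the loss is a triangle.
DWL = ½ × 2.1875 × 3.5000 = 3.8281.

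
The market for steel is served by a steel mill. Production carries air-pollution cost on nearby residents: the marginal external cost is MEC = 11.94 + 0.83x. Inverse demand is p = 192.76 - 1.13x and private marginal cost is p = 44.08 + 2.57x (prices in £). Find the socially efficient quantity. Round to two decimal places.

x* = 30.19

Social marginal cost = private MC + MEC = 56.02 + 3.40x.
Set SMC = demand: 56.02 + 3.40x = 192.76 - 1.13x → x* = 30.1854.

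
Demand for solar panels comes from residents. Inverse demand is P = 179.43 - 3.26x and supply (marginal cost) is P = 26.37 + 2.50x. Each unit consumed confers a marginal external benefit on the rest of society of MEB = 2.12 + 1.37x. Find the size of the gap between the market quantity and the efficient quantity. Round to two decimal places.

Market equilibrium (private): 26.37 + 2.50x = 179.43 - 3.26x → x_m = 26.5729.
Social marginal benefit = demand + MEB = 181.55 - 1.89x.
Set SMB = MC: 181.55 - 1.89x = 26.37 + 2.50x → x* = 35.3485.
Gap = |26.5729 − 35.3485| = 8.7756.

8.78 units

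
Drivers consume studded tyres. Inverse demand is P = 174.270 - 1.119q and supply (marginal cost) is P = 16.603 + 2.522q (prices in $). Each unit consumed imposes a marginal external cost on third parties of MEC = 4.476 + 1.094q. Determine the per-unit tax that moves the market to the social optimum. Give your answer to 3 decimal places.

tax = $39.870 per unit

Social marginal benefit = demand − MEC = 169.794 - 2.213q.
Set SMB = MC: 169.794 - 2.213q = 16.603 + 2.522q → q* = 32.3529.
The Pigouvian tax equals MEC at q*: 4.476 + 1.094×32.3529 = 39.8701.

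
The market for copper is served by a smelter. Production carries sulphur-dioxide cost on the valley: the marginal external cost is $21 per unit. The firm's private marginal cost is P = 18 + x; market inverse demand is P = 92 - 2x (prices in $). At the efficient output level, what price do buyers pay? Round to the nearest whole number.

P = $57

Social marginal cost = private MC + MEC = 39 + x.
Set SMC = demand: 39 + x = 92 - 2x → x* = 17.6667.
Consumer price on the demand curve at x*: 92 − 2×17.6667 = 56.6666.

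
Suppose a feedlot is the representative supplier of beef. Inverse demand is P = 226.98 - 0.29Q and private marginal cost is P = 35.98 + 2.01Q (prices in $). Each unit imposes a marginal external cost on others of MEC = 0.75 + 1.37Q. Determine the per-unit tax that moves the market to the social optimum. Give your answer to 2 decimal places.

tax = $71.77 per unit

Social marginal cost = private MC + MEC = 36.73 + 3.38Q.
Set SMC = demand: 36.73 + 3.38Q = 226.98 - 0.29Q → Q* = 51.8392.
The Pigouvian tax equals MEC at Q*: 0.75 + 1.37×51.8392 = 71.7697.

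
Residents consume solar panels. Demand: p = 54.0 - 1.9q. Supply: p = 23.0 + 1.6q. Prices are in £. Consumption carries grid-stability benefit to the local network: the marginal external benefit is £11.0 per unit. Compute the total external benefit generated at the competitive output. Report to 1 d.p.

Market equilibrium (private): 23.0 + 1.6q = 54.0 - 1.9q → q_m = 8.8571.
Total external benefit = MEB × q_m = 11.0 × 8.8571 = 97.4281.

£97.4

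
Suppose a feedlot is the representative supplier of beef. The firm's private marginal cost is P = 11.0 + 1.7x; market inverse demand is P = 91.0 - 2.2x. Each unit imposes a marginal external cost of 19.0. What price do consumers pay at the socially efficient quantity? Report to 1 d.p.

Social marginal cost = private MC + MEC = 30.0 + 1.7x.
Set SMC = demand: 30.0 + 1.7x = 91.0 - 2.2x → x* = 15.6410.
Consumer price on the demand curve at x*: 91.0 − 2.2×15.6410 = 56.5898.

P = 56.6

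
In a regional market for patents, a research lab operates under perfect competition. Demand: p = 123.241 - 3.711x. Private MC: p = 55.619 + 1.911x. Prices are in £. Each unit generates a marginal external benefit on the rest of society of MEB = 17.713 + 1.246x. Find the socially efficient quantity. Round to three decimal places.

Social marginal cost = private MC − MEB = 37.906 + 0.665x.
Set SMC = demand: 37.906 + 0.665x = 123.241 - 3.711x → x* = 19.5007.

x* = 19.501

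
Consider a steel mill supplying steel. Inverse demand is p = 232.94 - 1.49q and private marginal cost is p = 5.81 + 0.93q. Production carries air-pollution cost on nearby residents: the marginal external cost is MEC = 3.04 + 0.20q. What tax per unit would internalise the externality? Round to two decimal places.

tax = 20.15 per unit

Social marginal cost = private MC + MEC = 8.85 + 1.13q.
Set SMC = demand: 8.85 + 1.13q = 232.94 - 1.49q → q* = 85.5305.
The Pigouvian tax equals MEC at q*: 3.04 + 0.20×85.5305 = 20.1461.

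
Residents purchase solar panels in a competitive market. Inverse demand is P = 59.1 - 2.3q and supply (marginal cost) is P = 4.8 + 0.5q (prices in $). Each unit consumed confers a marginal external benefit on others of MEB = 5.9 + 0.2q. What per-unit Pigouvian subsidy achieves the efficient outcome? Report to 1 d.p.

subsidy = $10.5 per unit

Social marginal benefit = demand + MEB = 65.0 - 2.1q.
Set SMB = MC: 65.0 - 2.1q = 4.8 + 0.5q → q* = 23.1538.
The Pigouvian subsidy equals MEB at q*: 5.9 + 0.2×23.1538 = 10.5308.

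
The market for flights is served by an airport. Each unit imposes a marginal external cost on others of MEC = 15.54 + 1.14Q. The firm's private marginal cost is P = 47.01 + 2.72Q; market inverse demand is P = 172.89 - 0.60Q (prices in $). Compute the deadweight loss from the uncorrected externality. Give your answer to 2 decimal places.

DWL = $387.13

Market equilibrium (private): 47.01 + 2.72Q = 172.89 - 0.60Q → Q_m = 37.9157.
Social marginal cost = private MC + MEC = 62.55 + 3.86Q.
Set SMC = demand: 62.55 + 3.86Q = 172.89 - 0.60Q → Q* = 24.7399.
The welfare-loss triangle has base |Q_m − Q*| and height MEC(Q_m) (the vertical gap between SMC and demand is zero at Q* and MEC at Q_m).
DWL = ½ × 13.1758 × 58.7639 = 387.1307.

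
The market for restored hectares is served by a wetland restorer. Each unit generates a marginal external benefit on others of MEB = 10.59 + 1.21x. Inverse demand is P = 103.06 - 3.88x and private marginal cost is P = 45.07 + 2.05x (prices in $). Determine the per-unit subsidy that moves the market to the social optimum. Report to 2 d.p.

Social marginal cost = private MC − MEB = 34.48 + 0.84x.
Set SMC = demand: 34.48 + 0.84x = 103.06 - 3.88x → x* = 14.5297.
The Pigouvian subsidy equals MEB at x*: 10.59 + 1.21×14.5297 = 28.1709.

subsidy = $28.17 per unit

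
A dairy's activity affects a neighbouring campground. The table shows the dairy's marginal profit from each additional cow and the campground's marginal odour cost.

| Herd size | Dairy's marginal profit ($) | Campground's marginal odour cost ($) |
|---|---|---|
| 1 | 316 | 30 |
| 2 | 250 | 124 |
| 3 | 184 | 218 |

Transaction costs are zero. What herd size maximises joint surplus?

Bargaining reaches the level where marginal profit last exceeds marginal odour cost.
That holds through level 2 (250 ≥ 124) but not at 3 (184 < 218).

2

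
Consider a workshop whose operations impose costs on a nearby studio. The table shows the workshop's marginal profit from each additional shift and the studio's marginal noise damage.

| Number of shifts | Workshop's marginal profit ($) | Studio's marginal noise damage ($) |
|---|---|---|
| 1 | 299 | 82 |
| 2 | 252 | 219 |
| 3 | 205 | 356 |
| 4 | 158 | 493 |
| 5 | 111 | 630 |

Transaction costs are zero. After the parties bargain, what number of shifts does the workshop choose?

2

Bargaining reaches the level where marginal profit last exceeds marginal noise damage.
That holds through level 2 (252 ≥ 219) but not at 3 (205 < 356).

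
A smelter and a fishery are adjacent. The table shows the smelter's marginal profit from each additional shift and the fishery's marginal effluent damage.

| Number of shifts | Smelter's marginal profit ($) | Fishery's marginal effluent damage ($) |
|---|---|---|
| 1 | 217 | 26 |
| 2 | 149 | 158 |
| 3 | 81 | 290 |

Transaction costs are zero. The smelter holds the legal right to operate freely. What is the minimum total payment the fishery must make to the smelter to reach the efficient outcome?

$230

Left alone the smelter would choose level 3 (marginal profit stays positive).
Efficient level: k* = 1 (marginal profit ≥ marginal effluent damage through 1).
The fishery must at least cover the smelter's forgone profit from cutting 3→1: 149 + 81 = 230.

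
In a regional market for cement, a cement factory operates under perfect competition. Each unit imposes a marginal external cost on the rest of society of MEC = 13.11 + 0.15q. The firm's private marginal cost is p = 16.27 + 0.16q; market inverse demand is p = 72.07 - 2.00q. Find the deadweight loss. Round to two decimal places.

DWL = 62.44

Market equilibrium (private): 16.27 + 0.16q = 72.07 - 2.00q → q_m = 25.8333.
Social marginal cost = private MC + MEC = 29.38 + 0.31q.
Set SMC = demand: 29.38 + 0.31q = 72.07 - 2.00q → q* = 18.4805.
The loss is the area between SMC and demand from q* to q_m; with linear curves that's a triangle of height MEC(q_m).
DWL = ½ × 7.3528 × 16.9850 = 62.4437.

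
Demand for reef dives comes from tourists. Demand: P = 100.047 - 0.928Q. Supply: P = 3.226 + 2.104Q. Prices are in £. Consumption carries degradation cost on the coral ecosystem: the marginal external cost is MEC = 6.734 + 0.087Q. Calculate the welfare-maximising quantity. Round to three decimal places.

Q* = 28.883

Social marginal benefit = demand − MEC = 93.313 - 1.015Q.
Set SMB = MC: 93.313 - 1.015Q = 3.226 + 2.104Q → Q* = 28.8833.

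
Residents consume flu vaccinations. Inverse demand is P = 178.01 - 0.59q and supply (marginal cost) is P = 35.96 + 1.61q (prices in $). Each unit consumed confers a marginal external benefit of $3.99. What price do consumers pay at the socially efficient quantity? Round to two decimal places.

P = $138.84

Social marginal benefit = demand + MEB = 182.00 - 0.59q.
Set SMB = MC: 182.00 - 0.59q = 35.96 + 1.61q → q* = 66.3818.
Consumer price on the demand curve at q*: 178.01 − 0.59×66.3818 = 138.8447.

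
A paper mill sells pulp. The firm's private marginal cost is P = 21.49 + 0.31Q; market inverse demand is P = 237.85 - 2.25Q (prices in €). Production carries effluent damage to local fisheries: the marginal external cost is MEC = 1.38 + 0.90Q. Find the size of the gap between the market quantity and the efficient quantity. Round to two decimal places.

Market equilibrium (private): 21.49 + 0.31Q = 237.85 - 2.25Q → Q_m = 84.5156.
Social marginal cost = private MC + MEC = 22.87 + 1.21Q.
Set SMC = demand: 22.87 + 1.21Q = 237.85 - 2.25Q → Q* = 62.1329.
Gap = |84.5156 − 62.1329| = 22.3827.

22.38 units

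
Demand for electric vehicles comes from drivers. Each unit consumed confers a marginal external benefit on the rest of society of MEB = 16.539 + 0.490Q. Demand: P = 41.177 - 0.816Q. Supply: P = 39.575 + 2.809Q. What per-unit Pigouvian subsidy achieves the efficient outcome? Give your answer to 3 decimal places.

Social marginal benefit = demand + MEB = 57.716 - 0.326Q.
Set SMB = MC: 57.716 - 0.326Q = 39.575 + 2.809Q → Q* = 5.7866.
The Pigouvian subsidy equals MEB at Q*: 16.539 + 0.490×5.7866 = 19.3744.

subsidy = 19.374 per unit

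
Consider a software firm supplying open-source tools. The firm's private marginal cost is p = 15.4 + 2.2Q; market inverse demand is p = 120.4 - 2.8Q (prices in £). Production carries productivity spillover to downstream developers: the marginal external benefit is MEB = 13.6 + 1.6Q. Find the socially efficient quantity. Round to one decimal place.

Q* = 34.9

Social marginal cost = private MC − MEB = 1.8 + 0.6Q.
Set SMC = demand: 1.8 + 0.6Q = 120.4 - 2.8Q → Q* = 34.8824.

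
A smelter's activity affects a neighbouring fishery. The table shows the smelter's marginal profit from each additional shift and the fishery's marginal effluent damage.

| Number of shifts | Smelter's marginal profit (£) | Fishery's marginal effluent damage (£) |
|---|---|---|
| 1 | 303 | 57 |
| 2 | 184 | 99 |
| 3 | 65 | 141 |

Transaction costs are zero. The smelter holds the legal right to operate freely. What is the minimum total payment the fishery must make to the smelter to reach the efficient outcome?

£65

Left alone the smelter would choose level 3 (marginal profit stays positive).
Efficient level: k* = 2 (marginal profit ≥ marginal effluent damage through 2).
The fishery must at least cover the smelter's forgone profit from cutting 3→2: 65 = 65.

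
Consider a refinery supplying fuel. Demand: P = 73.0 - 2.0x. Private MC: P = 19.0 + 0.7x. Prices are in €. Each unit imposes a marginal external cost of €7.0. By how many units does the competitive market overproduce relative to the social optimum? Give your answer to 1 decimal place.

2.6 units

Market equilibrium (private): 19.0 + 0.7x = 73.0 - 2.0x → x_m = 20.0000.
Social marginal cost = private MC + MEC = 26.0 + 0.7x.
Set SMC = demand: 26.0 + 0.7x = 73.0 - 2.0x → x* = 17.4074.
Gap = |20.0000 − 17.4074| = 2.5926.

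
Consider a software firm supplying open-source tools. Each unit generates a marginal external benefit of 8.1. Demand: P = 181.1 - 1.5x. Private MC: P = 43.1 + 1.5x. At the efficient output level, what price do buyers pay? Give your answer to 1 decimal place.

Social marginal cost = private MC − MEB = 35.0 + 1.5x.
Set SMC = demand: 35.0 + 1.5x = 181.1 - 1.5x → x* = 48.7000.
Consumer price on the demand curve at x*: 181.1 − 1.5×48.7000 = 108.0500.

P = 108.1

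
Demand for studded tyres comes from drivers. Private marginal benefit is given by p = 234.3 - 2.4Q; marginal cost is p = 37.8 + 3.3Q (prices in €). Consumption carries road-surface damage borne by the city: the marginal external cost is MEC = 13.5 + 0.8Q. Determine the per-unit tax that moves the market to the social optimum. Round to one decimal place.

Social marginal benefit = demand − MEC = 220.8 - 3.2Q.
Set SMB = MC: 220.8 - 3.2Q = 37.8 + 3.3Q → Q* = 28.1538.
The Pigouvian tax equals MEC at Q*: 13.5 + 0.8×28.1538 = 36.0230.

tax = €36.0 per unit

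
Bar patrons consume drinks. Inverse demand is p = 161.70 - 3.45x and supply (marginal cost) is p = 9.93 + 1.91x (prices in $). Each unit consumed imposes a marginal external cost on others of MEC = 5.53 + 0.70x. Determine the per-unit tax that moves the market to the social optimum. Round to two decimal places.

Social marginal benefit = demand − MEC = 156.17 - 4.15x.
Set SMB = MC: 156.17 - 4.15x = 9.93 + 1.91x → x* = 24.1320.
The Pigouvian tax equals MEC at x*: 5.53 + 0.70×24.1320 = 22.4224.

tax = $22.42 per unit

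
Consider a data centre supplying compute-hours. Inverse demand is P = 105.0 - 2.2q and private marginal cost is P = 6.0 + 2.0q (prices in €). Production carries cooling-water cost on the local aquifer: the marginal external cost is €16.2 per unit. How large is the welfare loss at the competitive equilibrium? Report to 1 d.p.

DWL = €31.2

Market equilibrium (private): 6.0 + 2.0q = 105.0 - 2.2q → q_m = 23.5714.
Social marginal cost = private MC + MEC = 22.2 + 2.0q.
Set SMC = demand: 22.2 + 2.0q = 105.0 - 2.2q → q* = 19.7143.
The loss is the area between SMC and demand from q* to q_m; with linear curves that's a triangle of height MEC(q_m).
DWL = ½ × 3.8571 × 16.2000 = 31.2425.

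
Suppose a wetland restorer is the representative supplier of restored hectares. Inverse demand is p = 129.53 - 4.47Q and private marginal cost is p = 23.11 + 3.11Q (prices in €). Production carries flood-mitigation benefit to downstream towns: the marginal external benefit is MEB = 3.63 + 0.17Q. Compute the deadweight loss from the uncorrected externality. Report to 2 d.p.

DWL = €2.44

Market equilibrium (private): 23.11 + 3.11Q = 129.53 - 4.47Q → Q_m = 14.0396.
Social marginal cost = private MC − MEB = 19.48 + 2.94Q.
Set SMC = demand: 19.48 + 2.94Q = 129.53 - 4.47Q → Q* = 14.8516.
Height of the DWL triangle at Q_m is demand(Q_m) − SMC(Q_m) = MEB(Q_m) = 6.0167.
DWL = ½ × 0.8120 × 6.0167 = 2.4428.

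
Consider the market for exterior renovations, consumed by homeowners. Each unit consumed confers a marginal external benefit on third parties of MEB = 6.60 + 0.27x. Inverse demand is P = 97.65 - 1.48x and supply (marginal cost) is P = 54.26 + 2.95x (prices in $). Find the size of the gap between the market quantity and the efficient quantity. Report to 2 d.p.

Market equilibrium (private): 54.26 + 2.95x = 97.65 - 1.48x → x_m = 9.7946.
Social marginal benefit = demand + MEB = 104.25 - 1.21x.
Set SMB = MC: 104.25 - 1.21x = 54.26 + 2.95x → x* = 12.0168.
Gap = |9.7946 − 12.0168| = 2.2222.

2.22 units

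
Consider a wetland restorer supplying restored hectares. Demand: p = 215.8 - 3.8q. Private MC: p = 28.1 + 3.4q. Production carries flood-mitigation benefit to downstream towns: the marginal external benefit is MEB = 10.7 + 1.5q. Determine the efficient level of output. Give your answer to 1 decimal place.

Social marginal cost = private MC − MEB = 17.4 + 1.9q.
Set SMC = demand: 17.4 + 1.9q = 215.8 - 3.8q → q* = 34.8070.

q* = 34.8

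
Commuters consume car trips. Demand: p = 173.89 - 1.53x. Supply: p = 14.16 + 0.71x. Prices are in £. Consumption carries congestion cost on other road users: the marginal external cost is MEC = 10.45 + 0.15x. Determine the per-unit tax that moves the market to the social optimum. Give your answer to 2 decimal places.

Social marginal benefit = demand − MEC = 163.44 - 1.68x.
Set SMB = MC: 163.44 - 1.68x = 14.16 + 0.71x → x* = 62.4603.
The Pigouvian tax equals MEC at x*: 10.45 + 0.15×62.4603 = 19.8190.

tax = £19.82 per unit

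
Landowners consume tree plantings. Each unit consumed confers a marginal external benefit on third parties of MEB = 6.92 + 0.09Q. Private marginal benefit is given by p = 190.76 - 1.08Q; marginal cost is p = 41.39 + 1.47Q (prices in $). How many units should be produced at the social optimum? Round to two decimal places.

Q* = 63.53

Social marginal benefit = demand + MEB = 197.68 - 0.99Q.
Set SMB = MC: 197.68 - 0.99Q = 41.39 + 1.47Q → Q* = 63.5325.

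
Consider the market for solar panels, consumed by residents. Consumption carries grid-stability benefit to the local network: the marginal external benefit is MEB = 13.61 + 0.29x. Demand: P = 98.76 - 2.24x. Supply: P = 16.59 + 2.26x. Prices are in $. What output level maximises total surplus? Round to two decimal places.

Social marginal benefit = demand + MEB = 112.37 - 1.95x.
Set SMB = MC: 112.37 - 1.95x = 16.59 + 2.26x → x* = 22.7506.

x* = 22.75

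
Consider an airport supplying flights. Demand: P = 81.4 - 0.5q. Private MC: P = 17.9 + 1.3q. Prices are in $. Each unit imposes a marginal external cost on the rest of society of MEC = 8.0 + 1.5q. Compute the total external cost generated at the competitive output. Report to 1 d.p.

$1215.6

Market equilibrium (private): 17.9 + 1.3q = 81.4 - 0.5q → q_m = 35.2778.
Total external cost = ∫₀^{q_m} (8.0 + 1.5q) dq = 8.0×35.2778 + ½×1.5×35.2778² = 1215.6148.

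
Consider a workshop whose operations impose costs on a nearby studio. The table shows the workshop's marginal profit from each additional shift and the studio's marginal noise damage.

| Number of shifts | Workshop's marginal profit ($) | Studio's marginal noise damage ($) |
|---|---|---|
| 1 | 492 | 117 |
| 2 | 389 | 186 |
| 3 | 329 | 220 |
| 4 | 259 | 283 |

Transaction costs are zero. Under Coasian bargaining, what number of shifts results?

3

Bargaining reaches the level where marginal profit last exceeds marginal noise damage.
That holds through level 3 (329 ≥ 220) but not at 4 (259 < 283).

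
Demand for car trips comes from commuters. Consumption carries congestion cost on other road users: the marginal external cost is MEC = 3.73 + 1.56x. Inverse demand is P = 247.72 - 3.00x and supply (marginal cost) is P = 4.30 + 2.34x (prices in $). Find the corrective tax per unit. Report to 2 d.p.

Social marginal benefit = demand − MEC = 243.99 - 4.56x.
Set SMB = MC: 243.99 - 4.56x = 4.30 + 2.34x → x* = 34.7377.
The Pigouvian tax equals MEC at x*: 3.73 + 1.56×34.7377 = 57.9208.

tax = $57.92 per unit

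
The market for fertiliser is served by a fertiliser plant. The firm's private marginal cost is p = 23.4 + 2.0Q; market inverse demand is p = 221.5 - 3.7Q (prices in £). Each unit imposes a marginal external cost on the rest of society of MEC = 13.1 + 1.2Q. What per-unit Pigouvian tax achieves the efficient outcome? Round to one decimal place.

Social marginal cost = private MC + MEC = 36.5 + 3.2Q.
Set SMC = demand: 36.5 + 3.2Q = 221.5 - 3.7Q → Q* = 26.8116.
The Pigouvian tax equals MEC at Q*: 13.1 + 1.2×26.8116 = 45.2739.

tax = £45.3 per unit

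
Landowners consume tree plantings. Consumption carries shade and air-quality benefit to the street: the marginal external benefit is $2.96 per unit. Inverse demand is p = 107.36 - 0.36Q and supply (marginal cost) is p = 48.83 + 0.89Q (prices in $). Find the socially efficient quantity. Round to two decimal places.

Q* = 49.19

Social marginal benefit = demand + MEB = 110.32 - 0.36Q.
Set SMB = MC: 110.32 - 0.36Q = 48.83 + 0.89Q → Q* = 49.1920.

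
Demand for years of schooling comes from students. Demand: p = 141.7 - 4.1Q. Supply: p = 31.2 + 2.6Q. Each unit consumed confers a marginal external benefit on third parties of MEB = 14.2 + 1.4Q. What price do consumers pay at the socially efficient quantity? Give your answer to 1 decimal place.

Social marginal benefit = demand + MEB = 155.9 - 2.7Q.
Set SMB = MC: 155.9 - 2.7Q = 31.2 + 2.6Q → Q* = 23.5283.
Consumer price on the demand curve at Q*: 141.7 − 4.1×23.5283 = 45.2340.

P = 45.2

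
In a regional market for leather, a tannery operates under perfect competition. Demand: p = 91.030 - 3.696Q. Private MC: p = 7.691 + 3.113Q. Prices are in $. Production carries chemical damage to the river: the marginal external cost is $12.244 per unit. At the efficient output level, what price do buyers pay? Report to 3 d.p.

P = $52.439

Social marginal cost = private MC + MEC = 19.935 + 3.113Q.
Set SMC = demand: 19.935 + 3.113Q = 91.030 - 3.696Q → Q* = 10.4413.
Consumer price on the demand curve at Q*: 91.030 − 3.696×10.4413 = 52.4390.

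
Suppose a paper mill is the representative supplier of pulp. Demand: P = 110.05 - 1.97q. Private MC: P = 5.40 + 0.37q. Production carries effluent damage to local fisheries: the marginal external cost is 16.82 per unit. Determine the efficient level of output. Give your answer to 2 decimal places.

Social marginal cost = private MC + MEC = 22.22 + 0.37q.
Set SMC = demand: 22.22 + 0.37q = 110.05 - 1.97q → q* = 37.5342.

q* = 37.53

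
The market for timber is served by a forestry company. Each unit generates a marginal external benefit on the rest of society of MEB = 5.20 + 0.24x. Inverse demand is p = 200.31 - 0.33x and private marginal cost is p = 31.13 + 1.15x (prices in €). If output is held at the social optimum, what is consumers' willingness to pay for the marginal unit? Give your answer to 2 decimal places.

P = €153.90

Social marginal cost = private MC − MEB = 25.93 + 0.91x.
Set SMC = demand: 25.93 + 0.91x = 200.31 - 0.33x → x* = 140.6290.
Consumer price on the demand curve at x*: 200.31 − 0.33×140.6290 = 153.9024.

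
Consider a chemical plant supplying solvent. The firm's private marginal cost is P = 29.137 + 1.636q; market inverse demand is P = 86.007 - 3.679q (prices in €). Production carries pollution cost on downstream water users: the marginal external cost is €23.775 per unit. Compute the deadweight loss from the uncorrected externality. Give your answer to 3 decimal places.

Market equilibrium (private): 29.137 + 1.636q = 86.007 - 3.679q → q_m = 10.6999.
Social marginal cost = private MC + MEC = 52.912 + 1.636q.
Set SMC = demand: 52.912 + 1.636q = 86.007 - 3.679q → q* = 6.2267.
The loss is the area between SMC and demand from q* to q_m; with linear curves that's a triangle of height MEC(q_m).
DWL = ½ × 4.4732 × 23.7750 = 53.1752.

DWL = €53.175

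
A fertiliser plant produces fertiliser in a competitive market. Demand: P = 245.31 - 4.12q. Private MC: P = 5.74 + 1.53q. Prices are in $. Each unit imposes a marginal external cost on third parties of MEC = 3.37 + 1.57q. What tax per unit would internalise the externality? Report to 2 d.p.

Social marginal cost = private MC + MEC = 9.11 + 3.10q.
Set SMC = demand: 9.11 + 3.10q = 245.31 - 4.12q → q* = 32.7147.
The Pigouvian tax equals MEC at q*: 3.37 + 1.57×32.7147 = 54.7321.

tax = $54.73 per unit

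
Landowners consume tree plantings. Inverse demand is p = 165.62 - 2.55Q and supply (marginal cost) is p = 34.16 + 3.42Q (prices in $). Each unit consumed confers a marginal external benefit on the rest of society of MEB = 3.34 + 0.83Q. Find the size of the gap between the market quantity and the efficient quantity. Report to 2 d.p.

Market equilibrium (private): 34.16 + 3.42Q = 165.62 - 2.55Q → Q_m = 22.0201.
Social marginal benefit = demand + MEB = 168.96 - 1.72Q.
Set SMB = MC: 168.96 - 1.72Q = 34.16 + 3.42Q → Q* = 26.2257.
Gap = |22.0201 − 26.2257| = 4.2056.

4.21 units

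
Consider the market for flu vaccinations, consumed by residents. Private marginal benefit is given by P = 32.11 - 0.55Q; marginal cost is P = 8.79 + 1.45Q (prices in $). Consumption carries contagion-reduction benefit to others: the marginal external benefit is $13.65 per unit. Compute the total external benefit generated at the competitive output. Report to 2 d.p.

$159.16

Market equilibrium (private): 8.79 + 1.45Q = 32.11 - 0.55Q → Q_m = 11.6600.
Total external benefit = MEB × Q_m = 13.65 × 11.6600 = 159.1590.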